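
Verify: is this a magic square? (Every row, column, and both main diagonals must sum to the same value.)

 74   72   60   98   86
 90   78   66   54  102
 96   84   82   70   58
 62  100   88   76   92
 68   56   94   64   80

Row 1: 74 + 72 + 60 + 98 + 86 = 390.
Row 2: 90 + 78 + 66 + 54 + 102 = 390.
Row 3: 96 + 84 + 82 + 70 + 58 = 390.
Row 4: 62 + 100 + 88 + 76 + 92 = 418.
Row 5: 68 + 56 + 94 + 64 + 80 = 362.
Column 1: 74 + 90 + 96 + 62 + 68 = 390.
Column 2: 72 + 78 + 84 + 100 + 56 = 390.
Column 3: 60 + 66 + 82 + 88 + 94 = 390.
Column 4: 98 + 54 + 70 + 76 + 64 = 362.
Column 5: 86 + 102 + 58 + 92 + 80 = 418.
Main diagonal: 74 + 78 + 82 + 76 + 80 = 390.
Anti-diagonal: 86 + 54 + 82 + 100 + 68 = 390.

No — column 5 sums to 418 but row 3 sums to 390.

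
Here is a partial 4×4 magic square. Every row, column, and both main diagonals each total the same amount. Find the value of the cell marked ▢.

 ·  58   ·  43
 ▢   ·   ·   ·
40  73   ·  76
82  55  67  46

Row 4 is complete and sums to 250; that is the magic constant.
From row 3, 250 − (40 + 73 + 76) gives (3,3) = 61.
Column 2: 58 + 73 + 55 + ? = 250, so (2,2) = 64.
Column 4 must total 250; the given cells sum to 165, so (2,4) = 85.
From main diagonal, 250 − (64 + 61 + 46) gives (1,1) = 79.
Anti-diagonal must total 250; the given cells sum to 198, so (2,3) = 52.
Row 1 must total 250; the given cells sum to 180, so (1,3) = 70.
From row 2, 250 − (64 + 52 + 85) gives (2,1) = 49.

49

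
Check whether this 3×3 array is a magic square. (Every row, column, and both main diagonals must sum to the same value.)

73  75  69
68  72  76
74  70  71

Row 1: 73 + 75 + 69 = 217.
Row 2: 68 + 72 + 76 = 216.
Row 3: 74 + 70 + 71 = 215.
Column 1: 73 + 68 + 74 = 215.
Column 2: 75 + 72 + 70 = 217.
Column 3: 69 + 76 + 71 = 216.
Main diagonal: 73 + 72 + 71 = 216.
Anti-diagonal: 69 + 72 + 74 = 215.

No — column 2 sums to 217 but row 2 sums to 216.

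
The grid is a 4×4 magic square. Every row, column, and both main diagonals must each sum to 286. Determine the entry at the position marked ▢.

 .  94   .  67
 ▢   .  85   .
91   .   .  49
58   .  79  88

64

The remaining cell in row 4 is (4,2) = 286 − 225 = 61.
Column 4 must total 286; the given cells sum to 204, so (2,4) = 82.
Anti-diagonal: 67 + 85 + 58 + ? = 286, so (3,2) = 76.
Using row 3: 91 + 76 + 49 + ? → (3,3) = 286 − 216 = 70.
Column 2 must total 286; the given cells sum to 231, so (2,2) = 55.
Column 3: 85 + 70 + 79 + ? = 286, so (1,3) = 52.
From main diagonal, 286 − (55 + 70 + 88) gives (1,1) = 73.
Row 2 must total 286; the given cells sum to 222, so (2,1) = 64.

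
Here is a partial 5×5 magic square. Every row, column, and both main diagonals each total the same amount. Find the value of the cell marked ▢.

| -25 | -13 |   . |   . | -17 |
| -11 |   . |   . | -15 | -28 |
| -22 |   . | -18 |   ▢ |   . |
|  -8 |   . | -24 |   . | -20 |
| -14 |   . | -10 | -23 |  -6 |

-26

Column 1 is complete and sums to -80; that is the magic constant.
From row 5, -80 − (-14 + (-10) + (-23) + (-6)) gives (5,2) = -27.
The remaining cell in column 5 is (3,5) = -80 − (-71) = -9.
Anti-diagonal: -17 + (-15) + (-18) + (-14) + ? = -80, so (4,2) = -16.
Row 4 must total -80; the given cells sum to -68, so (4,4) = -12.
Main diagonal needs -80; the known cells sum to -61, so (2,2) = -19.
Row 2 must total -80; the given cells sum to -73, so (2,3) = -7.
From column 2, -80 − (-13 + (-19) + (-16) + (-27)) gives (3,2) = -5.
Column 3 must total -80; the given cells sum to -59, so (1,3) = -21.
The remaining cell in row 1 is (1,4) = -80 − (-76) = -4.
The remaining cell in row 3 is (3,4) = -80 − (-54) = -26.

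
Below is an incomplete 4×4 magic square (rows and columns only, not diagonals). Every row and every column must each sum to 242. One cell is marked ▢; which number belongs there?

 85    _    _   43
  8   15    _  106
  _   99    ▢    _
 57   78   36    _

29

The remaining cell in row 2 is (2,3) = 242 − 129 = 113.
Row 4: 57 + 78 + 36 + ? = 242, so (4,4) = 71.
Column 1 must total 242; the given cells sum to 150, so (3,1) = 92.
From column 2, 242 − (15 + 99 + 78) gives (1,2) = 50.
From column 4, 242 − (43 + 106 + 71) gives (3,4) = 22.
From row 1, 242 − (85 + 50 + 43) gives (1,3) = 64.
From row 3, 242 − (92 + 99 + 22) gives (3,3) = 29.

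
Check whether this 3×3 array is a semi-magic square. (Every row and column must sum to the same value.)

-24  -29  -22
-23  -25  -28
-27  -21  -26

Row 1: -24 + (-29) + (-22) = -75.
Row 2: -23 + (-25) + (-28) = -76.
Row 3: -27 + (-21) + (-26) = -74.
Column 1: -24 + (-23) + (-27) = -74.
Column 2: -29 + (-25) + (-21) = -75.
Column 3: -22 + (-28) + (-26) = -76.

No — row 1 sums to -75 but column 1 sums to -74.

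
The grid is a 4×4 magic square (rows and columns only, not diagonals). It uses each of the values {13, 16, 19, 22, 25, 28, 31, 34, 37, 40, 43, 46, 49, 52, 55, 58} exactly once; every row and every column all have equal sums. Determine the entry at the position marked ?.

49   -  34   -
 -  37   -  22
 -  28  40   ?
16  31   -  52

55

The 16 entries sum to 568, so each line sums to 568/4 = 142.
The remaining cell in row 4 is (4,3) = 142 − 99 = 43.
Using column 2: 37 + 28 + 31 + ? → (1,2) = 142 − 96 = 46.
Column 3 needs 142; the known cells sum to 117, so (2,3) = 25.
The remaining cell in row 1 is (1,4) = 142 − 129 = 13.
Using row 2: 37 + 25 + 22 + ? → (2,1) = 142 − 84 = 58.
Column 1 must total 142; the given cells sum to 123, so (3,1) = 19.
Column 4 needs 142; the known cells sum to 87, so (3,4) = 55.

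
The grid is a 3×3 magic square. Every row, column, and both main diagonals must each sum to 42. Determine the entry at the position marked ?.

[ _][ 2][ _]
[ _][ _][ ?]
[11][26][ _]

20

Row 3 needs 42; the known cells sum to 37, so (3,3) = 5.
Using column 2: 2 + 26 + ? → (2,2) = 42 − 28 = 14.
Main diagonal: 14 + 5 + ? = 42, so (1,1) = 23.
Using anti-diagonal: 14 + 11 + ? → (1,3) = 42 − 25 = 17.
The remaining cell in column 1 is (2,1) = 42 − 34 = 8.
Column 3 needs 42; the known cells sum to 22, so (2,3) = 20.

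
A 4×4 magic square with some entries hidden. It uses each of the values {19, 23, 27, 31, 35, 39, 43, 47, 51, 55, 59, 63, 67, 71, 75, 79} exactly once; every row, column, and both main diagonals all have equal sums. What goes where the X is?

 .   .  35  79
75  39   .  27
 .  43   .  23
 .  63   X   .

47

The 16 entries sum to 784, so each line sums to 784/4 = 196.
From row 2, 196 − (75 + 39 + 27) gives (2,3) = 55.
Column 2 needs 196; the known cells sum to 145, so (1,2) = 51.
From column 4, 196 − (79 + 27 + 23) gives (4,4) = 67.
From anti-diagonal, 196 − (79 + 55 + 43) gives (4,1) = 19.
The remaining cell in row 1 is (1,1) = 196 − 165 = 31.
Row 4 needs 196; the known cells sum to 149, so (4,3) = 47.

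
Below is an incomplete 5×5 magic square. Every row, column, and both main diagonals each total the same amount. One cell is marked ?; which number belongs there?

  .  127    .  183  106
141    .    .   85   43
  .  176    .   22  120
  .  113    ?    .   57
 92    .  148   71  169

Column 5 is complete and sums to 495; that is the magic constant.
Row 5: 92 + 148 + 71 + 169 + ? = 495, so (5,2) = 15.
Using column 2: 127 + 176 + 113 + 15 + ? → (2,2) = 495 − 431 = 64.
The remaining cell in column 4 is (4,4) = 495 − 361 = 134.
Anti-diagonal: 106 + 85 + 113 + 92 + ? = 495, so (3,3) = 99.
Using row 2: 141 + 64 + 85 + 43 + ? → (2,3) = 495 − 333 = 162.
Row 3 needs 495; the known cells sum to 417, so (3,1) = 78.
From main diagonal, 495 − (64 + 99 + 134 + 169) gives (1,1) = 29.
Row 1 must total 495; the given cells sum to 445, so (1,3) = 50.
Column 1 needs 495; the known cells sum to 340, so (4,1) = 155.
The remaining cell in column 3 is (4,3) = 495 − 459 = 36.

36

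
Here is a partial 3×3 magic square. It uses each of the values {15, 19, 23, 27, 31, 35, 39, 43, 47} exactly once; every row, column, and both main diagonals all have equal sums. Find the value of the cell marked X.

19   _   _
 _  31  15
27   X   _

23

The 9 entries sum to 279, so each line sums to 279/3 = 93.
Row 2: 31 + 15 + ? = 93, so (2,1) = 47.
Main diagonal must total 93; the given cells sum to 50, so (3,3) = 43.
Using anti-diagonal: 31 + 27 + ? → (1,3) = 93 − 58 = 35.
Row 1: 19 + 35 + ? = 93, so (1,2) = 39.
Row 3 must total 93; the given cells sum to 70, so (3,2) = 23.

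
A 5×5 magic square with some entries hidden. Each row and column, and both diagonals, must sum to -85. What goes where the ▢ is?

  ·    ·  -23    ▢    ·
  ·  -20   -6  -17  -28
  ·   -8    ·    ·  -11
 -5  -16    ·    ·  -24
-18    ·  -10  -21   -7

Row 2: -20 + (-6) + (-17) + (-28) + ? = -85, so (2,1) = -14.
Row 5: -18 + (-10) + (-21) + (-7) + ? = -85, so (5,2) = -29.
From column 2, -85 − (-20 + (-8) + (-16) + (-29)) gives (1,2) = -12.
The remaining cell in column 5 is (1,5) = -85 − (-70) = -15.
Anti-diagonal must total -85; the given cells sum to -66, so (3,3) = -19.
From column 3, -85 − (-23 + (-6) + (-19) + (-10)) gives (4,3) = -27.
Using row 4: -5 + (-16) + (-27) + (-24) + ? → (4,4) = -85 − (-72) = -13.
Using main diagonal: -20 + (-19) + (-13) + (-7) + ? → (1,1) = -85 − (-59) = -26.
The remaining cell in row 1 is (1,4) = -85 − (-76) = -9.

-9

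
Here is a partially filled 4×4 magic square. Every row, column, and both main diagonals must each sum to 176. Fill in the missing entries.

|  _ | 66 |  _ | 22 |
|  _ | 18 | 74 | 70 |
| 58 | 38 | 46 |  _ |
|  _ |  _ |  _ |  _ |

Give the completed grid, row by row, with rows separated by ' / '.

Row 2 must total 176; the given cells sum to 162, so (2,1) = 14.
Row 3 must total 176; the given cells sum to 142, so (3,4) = 34.
From column 2, 176 − (66 + 18 + 38) gives (4,2) = 54.
Column 4 must total 176; the given cells sum to 126, so (4,4) = 50.
From main diagonal, 176 − (18 + 46 + 50) gives (1,1) = 62.
From anti-diagonal, 176 − (22 + 74 + 38) gives (4,1) = 42.
The remaining cell in row 1 is (1,3) = 176 − 150 = 26.
The remaining cell in row 4 is (4,3) = 176 − 146 = 30.

62 66 26 22 / 14 18 74 70 / 58 38 46 34 / 42 54 30 50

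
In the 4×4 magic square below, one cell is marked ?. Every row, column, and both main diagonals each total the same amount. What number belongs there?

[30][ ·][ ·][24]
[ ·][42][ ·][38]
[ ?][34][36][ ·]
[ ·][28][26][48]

40

Main diagonal is complete and sums to 156; that is the magic constant.
Using row 4: 28 + 26 + 48 + ? → (4,1) = 156 − 102 = 54.
Using column 2: 42 + 34 + 28 + ? → (1,2) = 156 − 104 = 52.
The remaining cell in column 4 is (3,4) = 156 − 110 = 46.
Anti-diagonal needs 156; the known cells sum to 112, so (2,3) = 44.
Row 1: 30 + 52 + 24 + ? = 156, so (1,3) = 50.
Row 2 needs 156; the known cells sum to 124, so (2,1) = 32.
The remaining cell in row 3 is (3,1) = 156 − 116 = 40.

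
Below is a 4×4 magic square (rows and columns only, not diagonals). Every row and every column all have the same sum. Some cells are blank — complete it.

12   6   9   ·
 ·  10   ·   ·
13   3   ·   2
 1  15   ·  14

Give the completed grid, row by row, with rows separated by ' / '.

Column 2 is already complete: 6 + 10 + 3 + 15 = 34, so that is the magic constant.
Row 1: 12 + 6 + 9 + ? = 34, so (1,4) = 7.
Using row 3: 13 + 3 + 2 + ? → (3,3) = 34 − 18 = 16.
Row 4 must total 34; the given cells sum to 30, so (4,3) = 4.
The remaining cell in column 1 is (2,1) = 34 − 26 = 8.
Column 3 must total 34; the given cells sum to 29, so (2,3) = 5.
From column 4, 34 − (7 + 2 + 14) gives (2,4) = 11.

12 6 9 7 / 8 10 5 11 / 13 3 16 2 / 1 15 4 14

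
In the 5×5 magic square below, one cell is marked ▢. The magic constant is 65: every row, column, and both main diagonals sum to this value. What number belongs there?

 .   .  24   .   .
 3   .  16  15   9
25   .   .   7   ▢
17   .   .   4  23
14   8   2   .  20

From row 2, 65 − (3 + 16 + 15 + 9) gives (2,2) = 22.
Row 5 must total 65; the given cells sum to 44, so (5,4) = 21.
Using column 1: 3 + 25 + 17 + 14 + ? → (1,1) = 65 − 59 = 6.
Column 4 must total 65; the given cells sum to 47, so (1,4) = 18.
The remaining cell in main diagonal is (3,3) = 65 − 52 = 13.
Column 3 must total 65; the given cells sum to 55, so (4,3) = 10.
From row 4, 65 − (17 + 10 + 4 + 23) gives (4,2) = 11.
Using anti-diagonal: 15 + 13 + 11 + 14 + ? → (1,5) = 65 − 53 = 12.
Row 1: 6 + 24 + 18 + 12 + ? = 65, so (1,2) = 5.
Column 2: 5 + 22 + 11 + 8 + ? = 65, so (3,2) = 19.
From column 5, 65 − (12 + 9 + 23 + 20) gives (3,5) = 1.

1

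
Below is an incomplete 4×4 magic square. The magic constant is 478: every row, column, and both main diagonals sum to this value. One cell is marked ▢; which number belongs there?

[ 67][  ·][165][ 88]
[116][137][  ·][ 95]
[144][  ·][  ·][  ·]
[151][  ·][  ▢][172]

Using row 1: 67 + 165 + 88 + ? → (1,2) = 478 − 320 = 158.
From row 2, 478 − (116 + 137 + 95) gives (2,3) = 130.
Column 4 must total 478; the given cells sum to 355, so (3,4) = 123.
Main diagonal: 67 + 137 + 172 + ? = 478, so (3,3) = 102.
From anti-diagonal, 478 − (88 + 130 + 151) gives (3,2) = 109.
Column 2: 158 + 137 + 109 + ? = 478, so (4,2) = 74.
Column 3: 165 + 130 + 102 + ? = 478, so (4,3) = 81.

81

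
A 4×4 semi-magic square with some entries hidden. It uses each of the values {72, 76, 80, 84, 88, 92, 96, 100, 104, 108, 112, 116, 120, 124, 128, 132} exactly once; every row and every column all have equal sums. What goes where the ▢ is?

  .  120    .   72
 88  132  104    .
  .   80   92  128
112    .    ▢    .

96

The 16 entries sum to 1632, so each line sums to 1632/4 = 408.
The remaining cell in row 2 is (2,4) = 408 − 324 = 84.
Row 3 must total 408; the given cells sum to 300, so (3,1) = 108.
The remaining cell in column 1 is (1,1) = 408 − 308 = 100.
Column 2: 120 + 132 + 80 + ? = 408, so (4,2) = 76.
Using column 4: 72 + 84 + 128 + ? → (4,4) = 408 − 284 = 124.
Using row 1: 100 + 120 + 72 + ? → (1,3) = 408 − 292 = 116.
Using row 4: 112 + 76 + 124 + ? → (4,3) = 408 − 312 = 96.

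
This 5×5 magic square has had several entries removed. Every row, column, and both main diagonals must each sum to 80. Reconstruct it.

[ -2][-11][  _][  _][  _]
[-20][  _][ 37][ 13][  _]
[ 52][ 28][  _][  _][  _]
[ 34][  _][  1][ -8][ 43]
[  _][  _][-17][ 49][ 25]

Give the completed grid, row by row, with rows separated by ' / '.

-2 -11 40 31 22 / -20 46 37 13 4 / 52 28 19 -5 -14 / 34 10 1 -8 43 / 16 7 -17 49 25

Row 4: 34 + 1 + (-8) + 43 + ? = 80, so (4,2) = 10.
Column 1 needs 80; the known cells sum to 64, so (5,1) = 16.
Row 5: 16 + (-17) + 49 + 25 + ? = 80, so (5,2) = 7.
From column 2, 80 − (-11 + 28 + 10 + 7) gives (2,2) = 46.
From main diagonal, 80 − (-2 + 46 + (-8) + 25) gives (3,3) = 19.
Anti-diagonal must total 80; the given cells sum to 58, so (1,5) = 22.
From row 2, 80 − (-20 + 46 + 37 + 13) gives (2,5) = 4.
Column 3 must total 80; the given cells sum to 40, so (1,3) = 40.
The remaining cell in column 5 is (3,5) = 80 − 94 = -14.
The remaining cell in row 1 is (1,4) = 80 − 49 = 31.
Row 3 needs 80; the known cells sum to 85, so (3,4) = -5.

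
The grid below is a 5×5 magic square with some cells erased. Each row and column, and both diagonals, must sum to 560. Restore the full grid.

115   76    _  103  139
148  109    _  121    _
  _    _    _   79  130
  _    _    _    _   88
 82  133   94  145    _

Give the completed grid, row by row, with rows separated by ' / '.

115 76 127 103 139 / 148 109 85 121 97 / 91 142 118 79 130 / 124 100 136 112 88 / 82 133 94 145 106

Row 1: 115 + 76 + 103 + 139 + ? = 560, so (1,3) = 127.
Row 5 must total 560; the given cells sum to 454, so (5,5) = 106.
Column 4 needs 560; the known cells sum to 448, so (4,4) = 112.
Column 5 must total 560; the given cells sum to 463, so (2,5) = 97.
Main diagonal: 115 + 109 + 112 + 106 + ? = 560, so (3,3) = 118.
Anti-diagonal must total 560; the given cells sum to 460, so (4,2) = 100.
From row 2, 560 − (148 + 109 + 121 + 97) gives (2,3) = 85.
Column 2: 76 + 109 + 100 + 133 + ? = 560, so (3,2) = 142.
Column 3 needs 560; the known cells sum to 424, so (4,3) = 136.
Row 3: 142 + 118 + 79 + 130 + ? = 560, so (3,1) = 91.
Row 4 must total 560; the given cells sum to 436, so (4,1) = 124.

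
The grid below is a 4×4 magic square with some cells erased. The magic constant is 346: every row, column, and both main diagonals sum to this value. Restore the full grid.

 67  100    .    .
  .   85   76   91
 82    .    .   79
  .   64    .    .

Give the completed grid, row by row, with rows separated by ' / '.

From row 2, 346 − (85 + 76 + 91) gives (2,1) = 94.
Column 1 needs 346; the known cells sum to 243, so (4,1) = 103.
Using column 2: 100 + 85 + 64 + ? → (3,2) = 346 − 249 = 97.
Anti-diagonal needs 346; the known cells sum to 276, so (1,4) = 70.
Using row 1: 67 + 100 + 70 + ? → (1,3) = 346 − 237 = 109.
Row 3 must total 346; the given cells sum to 258, so (3,3) = 88.
Column 3 must total 346; the given cells sum to 273, so (4,3) = 73.
Column 4 needs 346; the known cells sum to 240, so (4,4) = 106.

67 100 109 70 / 94 85 76 91 / 82 97 88 79 / 103 64 73 106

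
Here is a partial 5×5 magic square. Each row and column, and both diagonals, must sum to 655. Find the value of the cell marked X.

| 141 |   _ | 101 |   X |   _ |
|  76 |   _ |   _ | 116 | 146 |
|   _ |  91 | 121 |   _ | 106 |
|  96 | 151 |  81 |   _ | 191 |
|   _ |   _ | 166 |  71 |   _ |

Row 4 needs 655; the known cells sum to 519, so (4,4) = 136.
Column 3: 101 + 121 + 81 + 166 + ? = 655, so (2,3) = 186.
Row 2: 76 + 186 + 116 + 146 + ? = 655, so (2,2) = 131.
Main diagonal: 141 + 131 + 121 + 136 + ? = 655, so (5,5) = 126.
From column 5, 655 − (146 + 106 + 191 + 126) gives (1,5) = 86.
Anti-diagonal needs 655; the known cells sum to 474, so (5,1) = 181.
Row 5: 181 + 166 + 71 + 126 + ? = 655, so (5,2) = 111.
The remaining cell in column 1 is (3,1) = 655 − 494 = 161.
Column 2 needs 655; the known cells sum to 484, so (1,2) = 171.
Row 1 must total 655; the given cells sum to 499, so (1,4) = 156.

156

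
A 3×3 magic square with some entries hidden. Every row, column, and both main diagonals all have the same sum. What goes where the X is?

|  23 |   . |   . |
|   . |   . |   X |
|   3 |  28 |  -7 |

Row 3 is complete and sums to 24; that is the magic constant.
The remaining cell in column 1 is (2,1) = 24 − 26 = -2.
Main diagonal must total 24; the given cells sum to 16, so (2,2) = 8.
The remaining cell in anti-diagonal is (1,3) = 24 − 11 = 13.
Row 1: 23 + 13 + ? = 24, so (1,2) = -12.
Row 2 must total 24; the given cells sum to 6, so (2,3) = 18.

18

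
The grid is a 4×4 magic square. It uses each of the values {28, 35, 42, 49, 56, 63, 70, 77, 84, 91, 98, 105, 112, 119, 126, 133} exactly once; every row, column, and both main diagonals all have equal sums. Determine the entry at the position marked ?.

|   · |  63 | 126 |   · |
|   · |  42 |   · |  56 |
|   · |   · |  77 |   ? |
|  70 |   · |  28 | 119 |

98

The 16 entries sum to 1288, so each line sums to 1288/4 = 322.
Using row 4: 70 + 28 + 119 + ? → (4,2) = 322 − 217 = 105.
The remaining cell in column 2 is (3,2) = 322 − 210 = 112.
Column 3: 126 + 77 + 28 + ? = 322, so (2,3) = 91.
Main diagonal needs 322; the known cells sum to 238, so (1,1) = 84.
Anti-diagonal must total 322; the given cells sum to 273, so (1,4) = 49.
The remaining cell in row 2 is (2,1) = 322 − 189 = 133.
From column 1, 322 − (84 + 133 + 70) gives (3,1) = 35.
From column 4, 322 − (49 + 56 + 119) gives (3,4) = 98.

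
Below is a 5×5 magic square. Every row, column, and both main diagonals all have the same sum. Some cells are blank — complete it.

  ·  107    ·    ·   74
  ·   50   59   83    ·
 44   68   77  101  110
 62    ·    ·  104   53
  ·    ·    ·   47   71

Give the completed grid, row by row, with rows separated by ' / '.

Row 3 is already complete: 44 + 68 + 77 + 101 + 110 = 400, so that is the magic constant.
Using column 4: 83 + 101 + 104 + 47 + ? → (1,4) = 400 − 335 = 65.
From column 5, 400 − (74 + 110 + 53 + 71) gives (2,5) = 92.
From main diagonal, 400 − (50 + 77 + 104 + 71) gives (1,1) = 98.
Row 1 must total 400; the given cells sum to 344, so (1,3) = 56.
Using row 2: 50 + 59 + 83 + 92 + ? → (2,1) = 400 − 284 = 116.
Using column 1: 98 + 116 + 44 + 62 + ? → (5,1) = 400 − 320 = 80.
Anti-diagonal: 74 + 83 + 77 + 80 + ? = 400, so (4,2) = 86.
Row 4: 62 + 86 + 104 + 53 + ? = 400, so (4,3) = 95.
The remaining cell in column 2 is (5,2) = 400 − 311 = 89.
Column 3 must total 400; the given cells sum to 287, so (5,3) = 113.

98 107 56 65 74 / 116 50 59 83 92 / 44 68 77 101 110 / 62 86 95 104 53 / 80 89 113 47 71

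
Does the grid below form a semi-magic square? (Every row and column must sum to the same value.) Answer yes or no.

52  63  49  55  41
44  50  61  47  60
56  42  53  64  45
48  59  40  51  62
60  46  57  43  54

Row 1: 52 + 63 + 49 + 55 + 41 = 260.
Row 2: 44 + 50 + 61 + 47 + 60 = 262.
Row 3: 56 + 42 + 53 + 64 + 45 = 260.
Row 4: 48 + 59 + 40 + 51 + 62 = 260.
Row 5: 60 + 46 + 57 + 43 + 54 = 260.
Column 1: 52 + 44 + 56 + 48 + 60 = 260.
Column 2: 63 + 50 + 42 + 59 + 46 = 260.
Column 3: 49 + 61 + 53 + 40 + 57 = 260.
Column 4: 55 + 47 + 64 + 51 + 43 = 260.
Column 5: 41 + 60 + 45 + 62 + 54 = 262.

No — row 2 sums to 262 but column 4 sums to 260.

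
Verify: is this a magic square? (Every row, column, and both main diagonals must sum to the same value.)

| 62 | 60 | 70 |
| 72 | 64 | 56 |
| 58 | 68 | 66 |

Row 1: 62 + 60 + 70 = 192.
Row 2: 72 + 64 + 56 = 192.
Row 3: 58 + 68 + 66 = 192.
Column 1: 62 + 72 + 58 = 192.
Column 2: 60 + 64 + 68 = 192.
Column 3: 70 + 56 + 66 = 192.
Main diagonal: 62 + 64 + 66 = 192.
Anti-diagonal: 70 + 64 + 58 = 192.
All lines sum to 192.

Yes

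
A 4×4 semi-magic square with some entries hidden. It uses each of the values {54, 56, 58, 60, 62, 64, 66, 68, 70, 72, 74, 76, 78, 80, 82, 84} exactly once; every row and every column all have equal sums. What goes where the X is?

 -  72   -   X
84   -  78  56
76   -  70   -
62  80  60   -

82

The 16 entries sum to 1104, so each line sums to 1104/4 = 276.
The remaining cell in row 2 is (2,2) = 276 − 218 = 58.
Row 4 must total 276; the given cells sum to 202, so (4,4) = 74.
From column 1, 276 − (84 + 76 + 62) gives (1,1) = 54.
Column 2 needs 276; the known cells sum to 210, so (3,2) = 66.
From column 3, 276 − (78 + 70 + 60) gives (1,3) = 68.
Row 1 must total 276; the given cells sum to 194, so (1,4) = 82.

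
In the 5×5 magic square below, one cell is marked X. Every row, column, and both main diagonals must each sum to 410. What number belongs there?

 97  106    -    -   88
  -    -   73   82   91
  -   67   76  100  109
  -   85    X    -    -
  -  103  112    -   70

94

Row 3 needs 410; the known cells sum to 352, so (3,1) = 58.
From column 2, 410 − (106 + 67 + 85 + 103) gives (2,2) = 49.
From column 5, 410 − (88 + 91 + 109 + 70) gives (4,5) = 52.
Main diagonal: 97 + 49 + 76 + 70 + ? = 410, so (4,4) = 118.
Using anti-diagonal: 88 + 82 + 76 + 85 + ? → (5,1) = 410 − 331 = 79.
The remaining cell in row 2 is (2,1) = 410 − 295 = 115.
The remaining cell in row 5 is (5,4) = 410 − 364 = 46.
Using column 1: 97 + 115 + 58 + 79 + ? → (4,1) = 410 − 349 = 61.
Column 4 must total 410; the given cells sum to 346, so (1,4) = 64.
Row 1 needs 410; the known cells sum to 355, so (1,3) = 55.
Row 4 needs 410; the known cells sum to 316, so (4,3) = 94.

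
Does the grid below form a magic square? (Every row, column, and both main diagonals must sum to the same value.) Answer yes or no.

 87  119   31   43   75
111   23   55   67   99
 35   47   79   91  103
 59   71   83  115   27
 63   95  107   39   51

Yes

Row 1: 87 + 119 + 31 + 43 + 75 = 355.
Row 2: 111 + 23 + 55 + 67 + 99 = 355.
Row 3: 35 + 47 + 79 + 91 + 103 = 355.
Row 4: 59 + 71 + 83 + 115 + 27 = 355.
Row 5: 63 + 95 + 107 + 39 + 51 = 355.
Column 1: 87 + 111 + 35 + 59 + 63 = 355.
Column 2: 119 + 23 + 47 + 71 + 95 = 355.
Column 3: 31 + 55 + 79 + 83 + 107 = 355.
Column 4: 43 + 67 + 91 + 115 + 39 = 355.
Column 5: 75 + 99 + 103 + 27 + 51 = 355.
Main diagonal: 87 + 23 + 79 + 115 + 51 = 355.
Anti-diagonal: 75 + 67 + 79 + 71 + 63 = 355.
All lines sum to 355.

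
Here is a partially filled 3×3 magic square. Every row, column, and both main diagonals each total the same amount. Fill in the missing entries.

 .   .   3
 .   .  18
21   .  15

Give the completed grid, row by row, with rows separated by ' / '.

9 24 3 / 6 12 18 / 21 0 15

Column 3 is already complete: 3 + 18 + 15 = 36, so that is the magic constant.
The remaining cell in row 3 is (3,2) = 36 − 36 = 0.
The remaining cell in anti-diagonal is (2,2) = 36 − 24 = 12.
Row 2 needs 36; the known cells sum to 30, so (2,1) = 6.
The remaining cell in column 1 is (1,1) = 36 − 27 = 9.
Column 2 needs 36; the known cells sum to 12, so (1,2) = 24.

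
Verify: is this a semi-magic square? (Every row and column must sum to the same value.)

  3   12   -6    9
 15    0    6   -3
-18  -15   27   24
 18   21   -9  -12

Yes

Row 1: 3 + 12 + (-6) + 9 = 18.
Row 2: 15 + 0 + 6 + (-3) = 18.
Row 3: -18 + (-15) + 27 + 24 = 18.
Row 4: 18 + 21 + (-9) + (-12) = 18.
Column 1: 3 + 15 + (-18) + 18 = 18.
Column 2: 12 + 0 + (-15) + 21 = 18.
Column 3: -6 + 6 + 27 + (-9) = 18.
Column 4: 9 + (-3) + 24 + (-12) = 18.
All lines sum to 18.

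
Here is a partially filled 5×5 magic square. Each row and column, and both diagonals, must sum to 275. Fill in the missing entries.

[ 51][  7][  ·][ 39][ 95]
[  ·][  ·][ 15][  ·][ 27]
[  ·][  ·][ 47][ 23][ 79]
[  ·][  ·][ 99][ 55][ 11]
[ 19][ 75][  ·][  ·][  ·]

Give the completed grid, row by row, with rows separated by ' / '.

Row 1 must total 275; the given cells sum to 192, so (1,3) = 83.
Column 3 needs 275; the known cells sum to 244, so (5,3) = 31.
The remaining cell in column 5 is (5,5) = 275 − 212 = 63.
The remaining cell in main diagonal is (2,2) = 275 − 216 = 59.
Row 5: 19 + 75 + 31 + 63 + ? = 275, so (5,4) = 87.
From column 4, 275 − (39 + 23 + 55 + 87) gives (2,4) = 71.
Anti-diagonal needs 275; the known cells sum to 232, so (4,2) = 43.
Row 2: 59 + 15 + 71 + 27 + ? = 275, so (2,1) = 103.
Row 4: 43 + 99 + 55 + 11 + ? = 275, so (4,1) = 67.
Column 1 must total 275; the given cells sum to 240, so (3,1) = 35.
Using column 2: 7 + 59 + 43 + 75 + ? → (3,2) = 275 − 184 = 91.

51 7 83 39 95 / 103 59 15 71 27 / 35 91 47 23 79 / 67 43 99 55 11 / 19 75 31 87 63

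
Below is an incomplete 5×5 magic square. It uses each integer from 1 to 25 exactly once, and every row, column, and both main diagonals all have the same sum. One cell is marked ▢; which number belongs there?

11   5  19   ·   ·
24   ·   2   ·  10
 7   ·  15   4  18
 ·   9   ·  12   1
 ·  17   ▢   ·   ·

The entries are 1 through 25, which sum to 325, so each line sums to 325/5 = 65.
Row 3 needs 65; the known cells sum to 44, so (3,2) = 21.
Column 2 needs 65; the known cells sum to 52, so (2,2) = 13.
From main diagonal, 65 − (11 + 13 + 15 + 12) gives (5,5) = 14.
Row 2 must total 65; the given cells sum to 49, so (2,4) = 16.
Column 5: 10 + 18 + 1 + 14 + ? = 65, so (1,5) = 22.
Anti-diagonal must total 65; the given cells sum to 62, so (5,1) = 3.
The remaining cell in row 1 is (1,4) = 65 − 57 = 8.
Column 1: 11 + 24 + 7 + 3 + ? = 65, so (4,1) = 20.
The remaining cell in column 4 is (5,4) = 65 − 40 = 25.
From row 4, 65 − (20 + 9 + 12 + 1) gives (4,3) = 23.
Row 5: 3 + 17 + 25 + 14 + ? = 65, so (5,3) = 6.

6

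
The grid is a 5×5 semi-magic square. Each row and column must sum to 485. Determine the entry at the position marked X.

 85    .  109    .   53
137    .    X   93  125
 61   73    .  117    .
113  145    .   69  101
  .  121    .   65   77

Row 4 must total 485; the given cells sum to 428, so (4,3) = 57.
Column 1 must total 485; the given cells sum to 396, so (5,1) = 89.
The remaining cell in column 4 is (1,4) = 485 − 344 = 141.
The remaining cell in column 5 is (3,5) = 485 − 356 = 129.
Row 1: 85 + 109 + 141 + 53 + ? = 485, so (1,2) = 97.
Using row 3: 61 + 73 + 117 + 129 + ? → (3,3) = 485 − 380 = 105.
Row 5 needs 485; the known cells sum to 352, so (5,3) = 133.
Column 2 needs 485; the known cells sum to 436, so (2,2) = 49.
From column 3, 485 − (109 + 105 + 57 + 133) gives (2,3) = 81.

81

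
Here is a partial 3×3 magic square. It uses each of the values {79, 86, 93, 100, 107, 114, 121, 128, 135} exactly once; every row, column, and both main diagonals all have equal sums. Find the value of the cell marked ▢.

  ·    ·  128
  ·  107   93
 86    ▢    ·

135

The 9 entries sum to 963, so each line sums to 963/3 = 321.
Using row 2: 107 + 93 + ? → (2,1) = 321 − 200 = 121.
Column 1: 121 + 86 + ? = 321, so (1,1) = 114.
Column 3: 128 + 93 + ? = 321, so (3,3) = 100.
Row 1: 114 + 128 + ? = 321, so (1,2) = 79.
Row 3 must total 321; the given cells sum to 186, so (3,2) = 135.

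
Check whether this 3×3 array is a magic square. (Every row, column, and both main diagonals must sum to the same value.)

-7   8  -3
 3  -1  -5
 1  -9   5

Row 1: -7 + 8 + (-3) = -2.
Row 2: 3 + (-1) + (-5) = -3.
Row 3: 1 + (-9) + 5 = -3.
Column 1: -7 + 3 + 1 = -3.
Column 2: 8 + (-1) + (-9) = -2.
Column 3: -3 + (-5) + 5 = -3.
Main diagonal: -7 + (-1) + 5 = -3.
Anti-diagonal: -3 + (-1) + 1 = -3.

No — column 2 sums to -2 but row 3 sums to -3.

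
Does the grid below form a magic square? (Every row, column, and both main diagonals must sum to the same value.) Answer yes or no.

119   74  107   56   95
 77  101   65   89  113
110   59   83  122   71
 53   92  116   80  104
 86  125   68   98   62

Row 1: 119 + 74 + 107 + 56 + 95 = 451.
Row 2: 77 + 101 + 65 + 89 + 113 = 445.
Row 3: 110 + 59 + 83 + 122 + 71 = 445.
Row 4: 53 + 92 + 116 + 80 + 104 = 445.
Row 5: 86 + 125 + 68 + 98 + 62 = 439.
Column 1: 119 + 77 + 110 + 53 + 86 = 445.
Column 2: 74 + 101 + 59 + 92 + 125 = 451.
Column 3: 107 + 65 + 83 + 116 + 68 = 439.
Column 4: 56 + 89 + 122 + 80 + 98 = 445.
Column 5: 95 + 113 + 71 + 104 + 62 = 445.
Main diagonal: 119 + 101 + 83 + 80 + 62 = 445.
Anti-diagonal: 95 + 89 + 83 + 92 + 86 = 445.

No — column 2 sums to 451 but row 2 sums to 445.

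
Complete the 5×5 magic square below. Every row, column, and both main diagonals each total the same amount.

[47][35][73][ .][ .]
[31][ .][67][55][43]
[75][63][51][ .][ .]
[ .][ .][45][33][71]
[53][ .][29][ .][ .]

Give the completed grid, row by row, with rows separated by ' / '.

47 35 73 61 49 / 31 69 67 55 43 / 75 63 51 39 37 / 59 57 45 33 71 / 53 41 29 77 65

Column 3 is already complete: 73 + 67 + 51 + 45 + 29 = 265, so that is the magic constant.
The remaining cell in row 2 is (2,2) = 265 − 196 = 69.
Using column 1: 47 + 31 + 75 + 53 + ? → (4,1) = 265 − 206 = 59.
Main diagonal: 47 + 69 + 51 + 33 + ? = 265, so (5,5) = 65.
Row 4 needs 265; the known cells sum to 208, so (4,2) = 57.
Column 2 must total 265; the given cells sum to 224, so (5,2) = 41.
Using anti-diagonal: 55 + 51 + 57 + 53 + ? → (1,5) = 265 − 216 = 49.
Row 1 must total 265; the given cells sum to 204, so (1,4) = 61.
Row 5 must total 265; the given cells sum to 188, so (5,4) = 77.
Using column 4: 61 + 55 + 33 + 77 + ? → (3,4) = 265 − 226 = 39.
Column 5: 49 + 43 + 71 + 65 + ? = 265, so (3,5) = 37.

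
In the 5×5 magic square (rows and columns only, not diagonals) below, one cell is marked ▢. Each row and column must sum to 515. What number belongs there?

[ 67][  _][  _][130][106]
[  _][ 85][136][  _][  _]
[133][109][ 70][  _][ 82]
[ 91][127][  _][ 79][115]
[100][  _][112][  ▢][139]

88

Row 3 must total 515; the given cells sum to 394, so (3,4) = 121.
Row 4 needs 515; the known cells sum to 412, so (4,3) = 103.
From column 1, 515 − (67 + 133 + 91 + 100) gives (2,1) = 124.
Column 3: 136 + 70 + 103 + 112 + ? = 515, so (1,3) = 94.
Column 5 must total 515; the given cells sum to 442, so (2,5) = 73.
The remaining cell in row 1 is (1,2) = 515 − 397 = 118.
The remaining cell in row 2 is (2,4) = 515 − 418 = 97.
Column 2 must total 515; the given cells sum to 439, so (5,2) = 76.
Column 4 needs 515; the known cells sum to 427, so (5,4) = 88.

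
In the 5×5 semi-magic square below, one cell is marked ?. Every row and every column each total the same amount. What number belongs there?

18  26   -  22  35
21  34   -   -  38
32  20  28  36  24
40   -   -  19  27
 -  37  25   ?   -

Row 3 is complete and sums to 140; that is the magic constant.
The remaining cell in row 1 is (1,3) = 140 − 101 = 39.
From column 1, 140 − (18 + 21 + 32 + 40) gives (5,1) = 29.
Column 2: 26 + 34 + 20 + 37 + ? = 140, so (4,2) = 23.
From column 5, 140 − (35 + 38 + 24 + 27) gives (5,5) = 16.
The remaining cell in row 4 is (4,3) = 140 − 109 = 31.
Row 5 must total 140; the given cells sum to 107, so (5,4) = 33.

33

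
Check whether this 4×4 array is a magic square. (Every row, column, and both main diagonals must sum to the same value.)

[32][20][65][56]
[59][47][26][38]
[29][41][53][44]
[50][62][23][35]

Row 1: 32 + 20 + 65 + 56 = 173.
Row 2: 59 + 47 + 26 + 38 = 170.
Row 3: 29 + 41 + 53 + 44 = 167.
Row 4: 50 + 62 + 23 + 35 = 170.
Column 1: 32 + 59 + 29 + 50 = 170.
Column 2: 20 + 47 + 41 + 62 = 170.
Column 3: 65 + 26 + 53 + 23 = 167.
Column 4: 56 + 38 + 44 + 35 = 173.
Main diagonal: 32 + 47 + 53 + 35 = 167.
Anti-diagonal: 56 + 26 + 41 + 50 = 173.

No — column 2 sums to 170 but row 3 sums to 167.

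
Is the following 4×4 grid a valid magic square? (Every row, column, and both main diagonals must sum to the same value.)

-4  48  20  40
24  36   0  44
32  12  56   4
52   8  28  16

Yes

Row 1: -4 + 48 + 20 + 40 = 104.
Row 2: 24 + 36 + 0 + 44 = 104.
Row 3: 32 + 12 + 56 + 4 = 104.
Row 4: 52 + 8 + 28 + 16 = 104.
Column 1: -4 + 24 + 32 + 52 = 104.
Column 2: 48 + 36 + 12 + 8 = 104.
Column 3: 20 + 0 + 56 + 28 = 104.
Column 4: 40 + 44 + 4 + 16 = 104.
Main diagonal: -4 + 36 + 56 + 16 = 104.
Anti-diagonal: 40 + 0 + 12 + 52 = 104.
All lines sum to 104.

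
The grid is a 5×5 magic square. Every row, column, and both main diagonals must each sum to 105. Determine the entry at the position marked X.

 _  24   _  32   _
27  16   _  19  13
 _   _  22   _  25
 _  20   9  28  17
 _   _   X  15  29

26

Row 2 must total 105; the given cells sum to 75, so (2,3) = 30.
The remaining cell in row 4 is (4,1) = 105 − 74 = 31.
Column 4 must total 105; the given cells sum to 94, so (3,4) = 11.
Using column 5: 13 + 25 + 17 + 29 + ? → (1,5) = 105 − 84 = 21.
The remaining cell in main diagonal is (1,1) = 105 − 95 = 10.
The remaining cell in anti-diagonal is (5,1) = 105 − 82 = 23.
Row 1 needs 105; the known cells sum to 87, so (1,3) = 18.
Column 1: 10 + 27 + 31 + 23 + ? = 105, so (3,1) = 14.
Column 3 needs 105; the known cells sum to 79, so (5,3) = 26.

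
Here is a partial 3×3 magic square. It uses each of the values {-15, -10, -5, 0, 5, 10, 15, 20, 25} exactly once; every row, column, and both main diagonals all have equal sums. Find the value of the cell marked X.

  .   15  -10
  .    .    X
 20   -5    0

The 9 entries sum to 45, so each line sums to 45/3 = 15.
Using row 1: 15 + (-10) + ? → (1,1) = 15 − 5 = 10.
From column 1, 15 − (10 + 20) gives (2,1) = -15.
From column 2, 15 − (15 + (-5)) gives (2,2) = 5.
From column 3, 15 − (-10 + 0) gives (2,3) = 25.

25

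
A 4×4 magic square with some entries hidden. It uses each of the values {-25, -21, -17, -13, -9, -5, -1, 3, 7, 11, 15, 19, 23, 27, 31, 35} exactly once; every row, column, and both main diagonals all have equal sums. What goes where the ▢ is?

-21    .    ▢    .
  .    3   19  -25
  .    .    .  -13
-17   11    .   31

The 16 entries sum to 80, so each line sums to 80/4 = 20.
Row 2 must total 20; the given cells sum to -3, so (2,1) = 23.
Using row 4: -17 + 11 + 31 + ? → (4,3) = 20 − 25 = -5.
Column 1 must total 20; the given cells sum to -15, so (3,1) = 35.
The remaining cell in column 4 is (1,4) = 20 − (-7) = 27.
From main diagonal, 20 − (-21 + 3 + 31) gives (3,3) = 7.
From anti-diagonal, 20 − (27 + 19 + (-17)) gives (3,2) = -9.
Column 2 needs 20; the known cells sum to 5, so (1,2) = 15.
Column 3: 19 + 7 + (-5) + ? = 20, so (1,3) = -1.

-1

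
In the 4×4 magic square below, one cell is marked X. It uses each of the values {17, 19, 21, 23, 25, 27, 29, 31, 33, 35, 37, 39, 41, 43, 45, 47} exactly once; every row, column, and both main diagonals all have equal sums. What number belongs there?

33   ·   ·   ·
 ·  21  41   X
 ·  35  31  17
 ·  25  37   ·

The 16 entries sum to 512, so each line sums to 512/4 = 128.
Row 3 needs 128; the known cells sum to 83, so (3,1) = 45.
Using column 2: 21 + 35 + 25 + ? → (1,2) = 128 − 81 = 47.
The remaining cell in column 3 is (1,3) = 128 − 109 = 19.
Main diagonal must total 128; the given cells sum to 85, so (4,4) = 43.
Using row 1: 33 + 47 + 19 + ? → (1,4) = 128 − 99 = 29.
The remaining cell in row 4 is (4,1) = 128 − 105 = 23.
Column 1 must total 128; the given cells sum to 101, so (2,1) = 27.
From column 4, 128 − (29 + 17 + 43) gives (2,4) = 39.

39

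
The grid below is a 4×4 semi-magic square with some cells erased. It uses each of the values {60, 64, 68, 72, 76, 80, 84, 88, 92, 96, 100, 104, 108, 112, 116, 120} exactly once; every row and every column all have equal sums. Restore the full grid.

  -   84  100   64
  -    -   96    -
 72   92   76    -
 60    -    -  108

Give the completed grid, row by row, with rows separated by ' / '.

The 16 entries sum to 1440, so each line sums to 1440/4 = 360.
Row 1 must total 360; the given cells sum to 248, so (1,1) = 112.
Row 3: 72 + 92 + 76 + ? = 360, so (3,4) = 120.
From column 1, 360 − (112 + 72 + 60) gives (2,1) = 116.
Column 3 must total 360; the given cells sum to 272, so (4,3) = 88.
The remaining cell in column 4 is (2,4) = 360 − 292 = 68.
From row 2, 360 − (116 + 96 + 68) gives (2,2) = 80.
Row 4 must total 360; the given cells sum to 256, so (4,2) = 104.

112 84 100 64 / 116 80 96 68 / 72 92 76 120 / 60 104 88 108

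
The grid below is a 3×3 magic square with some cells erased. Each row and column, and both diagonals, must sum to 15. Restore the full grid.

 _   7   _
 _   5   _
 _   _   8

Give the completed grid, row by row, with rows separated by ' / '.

2 7 6 / 9 5 1 / 4 3 8

From column 2, 15 − (7 + 5) gives (3,2) = 3.
Main diagonal must total 15; the given cells sum to 13, so (1,1) = 2.
Using row 1: 2 + 7 + ? → (1,3) = 15 − 9 = 6.
From row 3, 15 − (3 + 8) gives (3,1) = 4.
Column 1 needs 15; the known cells sum to 6, so (2,1) = 9.
Column 3 must total 15; the given cells sum to 14, so (2,3) = 1.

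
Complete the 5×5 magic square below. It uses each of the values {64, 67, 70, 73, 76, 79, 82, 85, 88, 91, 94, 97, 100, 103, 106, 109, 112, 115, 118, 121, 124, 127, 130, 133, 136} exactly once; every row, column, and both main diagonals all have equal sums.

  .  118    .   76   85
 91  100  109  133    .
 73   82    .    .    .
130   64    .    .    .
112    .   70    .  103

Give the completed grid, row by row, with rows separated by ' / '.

The 25 entries sum to 2500, so each line sums to 2500/5 = 500.
The remaining cell in row 2 is (2,5) = 500 − 433 = 67.
Column 1 needs 500; the known cells sum to 406, so (1,1) = 94.
Column 2 needs 500; the known cells sum to 364, so (5,2) = 136.
From anti-diagonal, 500 − (85 + 133 + 64 + 112) gives (3,3) = 106.
Row 1 needs 500; the known cells sum to 373, so (1,3) = 127.
Row 5 needs 500; the known cells sum to 421, so (5,4) = 79.
The remaining cell in column 3 is (4,3) = 500 − 412 = 88.
Using main diagonal: 94 + 100 + 106 + 103 + ? → (4,4) = 500 − 403 = 97.
Row 4 must total 500; the given cells sum to 379, so (4,5) = 121.
The remaining cell in column 4 is (3,4) = 500 − 385 = 115.
Column 5 needs 500; the known cells sum to 376, so (3,5) = 124.

94 118 127 76 85 / 91 100 109 133 67 / 73 82 106 115 124 / 130 64 88 97 121 / 112 136 70 79 103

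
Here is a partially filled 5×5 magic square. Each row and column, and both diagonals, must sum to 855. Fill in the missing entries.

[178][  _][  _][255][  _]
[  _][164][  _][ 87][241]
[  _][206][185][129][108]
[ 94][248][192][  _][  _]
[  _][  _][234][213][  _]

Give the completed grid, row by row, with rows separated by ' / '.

178 122 101 255 199 / 220 164 143 87 241 / 227 206 185 129 108 / 94 248 192 171 150 / 136 115 234 213 157

From row 3, 855 − (206 + 185 + 129 + 108) gives (3,1) = 227.
Column 4 must total 855; the given cells sum to 684, so (4,4) = 171.
Main diagonal needs 855; the known cells sum to 698, so (5,5) = 157.
Row 4 must total 855; the given cells sum to 705, so (4,5) = 150.
Column 5 needs 855; the known cells sum to 656, so (1,5) = 199.
Using anti-diagonal: 199 + 87 + 185 + 248 + ? → (5,1) = 855 − 719 = 136.
The remaining cell in row 5 is (5,2) = 855 − 740 = 115.
From column 1, 855 − (178 + 227 + 94 + 136) gives (2,1) = 220.
Using column 2: 164 + 206 + 248 + 115 + ? → (1,2) = 855 − 733 = 122.
Row 1: 178 + 122 + 255 + 199 + ? = 855, so (1,3) = 101.
Row 2 needs 855; the known cells sum to 712, so (2,3) = 143.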